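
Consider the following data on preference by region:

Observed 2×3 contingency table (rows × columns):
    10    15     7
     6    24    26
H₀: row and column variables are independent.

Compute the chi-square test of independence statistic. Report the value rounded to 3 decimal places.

test statistic = 8.071

Row totals [32, 56], col totals [16, 39, 33], n=88
χ² = (10−5.82)²/5.82 + (15−14.18)²/14.18 + (7−12.00)²/12.00 + (6−10.18)²/10.18 + (24−24.82)²/24.82 + (26−21.00)²/21.00 = 8.0712
df = 2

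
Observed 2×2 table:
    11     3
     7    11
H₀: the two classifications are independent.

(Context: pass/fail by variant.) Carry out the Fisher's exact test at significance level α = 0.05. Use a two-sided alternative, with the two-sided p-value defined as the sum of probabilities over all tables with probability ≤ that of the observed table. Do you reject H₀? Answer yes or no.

reject H₀: yes

Margins: r₁=14, r₂=18, c₁=18, c₂=14, n=32
p_obs = C(14,11)·C(18,7)/C(32,18); sum pmf over tables with pmf ≤ p_obs
p-value (two-sided) = 0.03557
At α=0.05: p < α → reject H₀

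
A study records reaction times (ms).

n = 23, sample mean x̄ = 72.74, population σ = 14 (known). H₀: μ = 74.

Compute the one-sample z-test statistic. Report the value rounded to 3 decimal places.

test statistic = -0.432

SE = σ/√n = 14/√23 = 2.9192
z = (x̄−μ₀)/SE = (72.74−74)/2.9192 = -0.4316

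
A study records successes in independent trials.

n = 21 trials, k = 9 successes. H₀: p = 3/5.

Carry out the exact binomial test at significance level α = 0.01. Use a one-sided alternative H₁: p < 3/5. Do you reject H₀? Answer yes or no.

Exact binomial: n=21, k=9, p₀=3/5=0.6000
P(X≤9) from Σ C(n,i)·p₀^i·(1−p₀)^(n−i)
p-value (one-sided, H₁ less) = 0.08492
At α=0.01: p ≥ α → fail to reject H₀

reject H₀: no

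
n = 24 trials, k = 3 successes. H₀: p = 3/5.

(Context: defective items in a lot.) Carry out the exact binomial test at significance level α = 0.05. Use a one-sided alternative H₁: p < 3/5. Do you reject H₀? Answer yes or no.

Exact binomial: n=24, k=3, p₀=3/5=0.6000
P(X≤3) from Σ C(n,i)·p₀^i·(1−p₀)^(n−i)
p-value (one-sided, H₁ less) = 0.00000
At α=0.05: p < α → reject H₀

reject H₀: yes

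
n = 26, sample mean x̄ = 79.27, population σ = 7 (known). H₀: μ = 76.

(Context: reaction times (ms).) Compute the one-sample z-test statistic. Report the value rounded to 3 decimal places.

test statistic = 2.382

SE = σ/√n = 7/√26 = 1.3728
z = (x̄−μ₀)/SE = (79.27−76)/1.3728 = 2.3820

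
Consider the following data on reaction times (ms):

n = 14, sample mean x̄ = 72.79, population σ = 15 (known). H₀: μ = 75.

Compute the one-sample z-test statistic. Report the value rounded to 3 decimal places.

SE = σ/√n = 15/√14 = 4.0089
z = (x̄−μ₀)/SE = (72.79−75)/4.0089 = -0.5513

test statistic = -0.551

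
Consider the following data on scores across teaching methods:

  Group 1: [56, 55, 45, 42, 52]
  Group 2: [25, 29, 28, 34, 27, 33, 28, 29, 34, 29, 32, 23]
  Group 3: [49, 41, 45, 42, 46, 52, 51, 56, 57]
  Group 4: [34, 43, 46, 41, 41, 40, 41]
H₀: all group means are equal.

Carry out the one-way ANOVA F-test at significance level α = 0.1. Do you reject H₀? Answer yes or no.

reject H₀: yes

Group means [50.00, 29.25, 48.78, 40.86], grand mean 40.182
SSB = Σnᵢ(x̄ᵢ−x̄)² = 2584.246; SSW = ΣΣ(x−x̄ᵢ)² = 628.663
MSB = 2584.246/3 = 861.4155; MSW = 628.663/29 = 21.6780
F = MSB/MSW = 39.7368
df = (3, 29)
p-value (upper-tail) = 0.00000
At α=0.1: p < α → reject H₀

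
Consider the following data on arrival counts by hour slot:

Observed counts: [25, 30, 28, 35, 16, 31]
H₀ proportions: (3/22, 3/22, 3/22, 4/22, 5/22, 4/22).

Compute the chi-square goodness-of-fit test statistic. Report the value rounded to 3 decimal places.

test statistic = 17.316

n = 165; E_i = n·p_i = [22.50, 22.50, 22.50, 30.00, 37.50, 30.00]
χ² = (25−22.50)²/22.50 + (30−22.50)²/22.50 + (28−22.50)²/22.50 + (35−30.00)²/30.00 + (16−37.50)²/37.50 + (31−30.00)²/30.00 = 17.3156
df = 5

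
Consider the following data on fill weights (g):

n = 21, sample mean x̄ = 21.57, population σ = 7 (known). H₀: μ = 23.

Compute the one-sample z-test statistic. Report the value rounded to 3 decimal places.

test statistic = -0.936

SE = σ/√n = 7/√21 = 1.5275
z = (x̄−μ₀)/SE = (21.57−23)/1.5275 = -0.9362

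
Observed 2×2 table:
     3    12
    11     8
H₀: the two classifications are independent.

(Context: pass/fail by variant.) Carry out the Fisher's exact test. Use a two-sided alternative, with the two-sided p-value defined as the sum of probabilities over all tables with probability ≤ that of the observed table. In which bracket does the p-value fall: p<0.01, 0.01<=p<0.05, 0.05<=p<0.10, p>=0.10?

p-value bracket: 0.01<=p<0.05

Margins: r₁=15, r₂=19, c₁=14, c₂=20, n=34
p_obs = C(15,3)·C(19,11)/C(34,14); sum pmf over tables with pmf ≤ p_obs
p-value (two-sided) = 0.03818
→ bracket: 0.01<=p<0.05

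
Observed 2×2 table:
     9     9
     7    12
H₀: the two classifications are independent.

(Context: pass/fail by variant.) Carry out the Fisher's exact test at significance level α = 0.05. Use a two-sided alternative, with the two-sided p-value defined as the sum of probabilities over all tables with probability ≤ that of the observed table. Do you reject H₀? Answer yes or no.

reject H₀: no

Margins: r₁=18, r₂=19, c₁=16, c₂=21, n=37
p_obs = C(18,9)·C(19,7)/C(37,16); sum pmf over tables with pmf ≤ p_obs
p-value (two-sided) = 0.51481
At α=0.05: p ≥ α → fail to reject H₀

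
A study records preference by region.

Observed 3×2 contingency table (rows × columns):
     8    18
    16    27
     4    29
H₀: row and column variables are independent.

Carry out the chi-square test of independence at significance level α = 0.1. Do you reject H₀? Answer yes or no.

reject H₀: yes

Row totals [26, 43, 33], col totals [28, 74], n=102
χ² = (8−7.14)²/7.14 + (18−18.86)²/18.86 + (16−11.80)²/11.80 + (27−31.20)²/31.20 + (4−9.06)²/9.06 + (29−23.94)²/23.94 = 6.0938
df = 2
p-value (upper-tail) = 0.04751
At α=0.1: p < α → reject H₀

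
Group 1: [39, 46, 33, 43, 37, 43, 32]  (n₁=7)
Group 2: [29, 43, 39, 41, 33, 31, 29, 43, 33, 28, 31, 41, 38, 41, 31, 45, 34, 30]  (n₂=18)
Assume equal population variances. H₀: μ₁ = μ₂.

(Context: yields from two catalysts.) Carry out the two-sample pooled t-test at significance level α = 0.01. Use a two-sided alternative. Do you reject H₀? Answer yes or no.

reject H₀: no

x̄₁=39.000, s₁=5.323, n₁=7
x̄₂=35.556, s₂=5.731, n₂=18
s_p² = [6·5.323² + 17·5.731²]/23 = 31.6715
SE = √(s_p²·(1/7+1/18)) = 2.5068
t = (39.000−35.556)/2.5068 = 1.3740
df = 23
p-value (two-sided) = 0.18267
At α=0.01: p ≥ α → fail to reject H₀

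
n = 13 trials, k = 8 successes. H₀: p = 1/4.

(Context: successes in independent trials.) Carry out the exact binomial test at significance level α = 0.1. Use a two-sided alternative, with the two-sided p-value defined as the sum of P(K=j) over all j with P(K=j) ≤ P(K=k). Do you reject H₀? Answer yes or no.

Exact binomial: n=13, k=8, p₀=1/4=0.2500
P(X=j) = C(n,j)·p₀^j·(1−p₀)^(n−j); p = Σ P(X=j) over j with P(X=j) ≤ P(X=8)
p-value (two-sided) = 0.00565
At α=0.1: p < α → reject H₀

reject H₀: yes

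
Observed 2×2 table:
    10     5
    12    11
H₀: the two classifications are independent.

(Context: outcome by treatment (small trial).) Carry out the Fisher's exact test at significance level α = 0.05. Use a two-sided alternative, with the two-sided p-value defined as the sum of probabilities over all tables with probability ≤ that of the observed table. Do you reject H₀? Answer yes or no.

reject H₀: no

Margins: r₁=15, r₂=23, c₁=22, c₂=16, n=38
p_obs = C(15,10)·C(23,12)/C(38,22); sum pmf over tables with pmf ≤ p_obs
p-value (two-sided) = 0.50608
At α=0.05: p ≥ α → fail to reject H₀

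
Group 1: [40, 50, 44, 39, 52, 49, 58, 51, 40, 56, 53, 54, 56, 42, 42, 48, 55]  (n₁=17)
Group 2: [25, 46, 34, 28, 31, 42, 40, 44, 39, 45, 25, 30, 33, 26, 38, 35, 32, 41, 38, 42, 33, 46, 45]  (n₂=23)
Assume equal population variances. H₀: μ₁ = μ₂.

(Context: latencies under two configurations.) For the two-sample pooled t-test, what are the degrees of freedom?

df = n₁ + n₂ − 2 = 17 + 23 − 2 = 38

degrees of freedom = 38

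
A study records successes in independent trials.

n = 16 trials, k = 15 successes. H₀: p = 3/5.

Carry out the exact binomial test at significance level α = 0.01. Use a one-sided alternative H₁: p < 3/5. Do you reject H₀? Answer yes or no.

reject H₀: no

Exact binomial: n=16, k=15, p₀=3/5=0.6000
P(X≤15) from Σ C(n,i)·p₀^i·(1−p₀)^(n−i)
p-value (one-sided, H₁ less) = 0.99972
At α=0.01: p ≥ α → fail to reject H₀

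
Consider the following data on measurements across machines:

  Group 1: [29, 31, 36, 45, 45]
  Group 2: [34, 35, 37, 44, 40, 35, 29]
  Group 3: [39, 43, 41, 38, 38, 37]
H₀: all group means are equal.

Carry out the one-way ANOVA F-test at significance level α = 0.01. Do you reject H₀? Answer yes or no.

Group means [37.20, 36.29, 39.33], grand mean 37.556
SSB = Σnᵢ(x̄ᵢ−x̄)² = 30.883; SSW = ΣΣ(x−x̄ᵢ)² = 389.562
MSB = 30.883/2 = 15.4413; MSW = 389.562/15 = 25.9708
F = MSB/MSW = 0.5946
df = (2, 15)
p-value (upper-tail) = 0.56430
At α=0.01: p ≥ α → fail to reject H₀

reject H₀: no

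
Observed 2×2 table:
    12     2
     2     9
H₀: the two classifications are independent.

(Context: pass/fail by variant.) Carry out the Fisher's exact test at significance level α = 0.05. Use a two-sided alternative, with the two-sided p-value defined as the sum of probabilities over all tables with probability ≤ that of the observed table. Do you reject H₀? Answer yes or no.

Margins: r₁=14, r₂=11, c₁=14, c₂=11, n=25
p_obs = C(14,12)·C(11,2)/C(25,14); sum pmf over tables with pmf ≤ p_obs
p-value (two-sided) = 0.00124
At α=0.05: p < α → reject H₀

reject H₀: yes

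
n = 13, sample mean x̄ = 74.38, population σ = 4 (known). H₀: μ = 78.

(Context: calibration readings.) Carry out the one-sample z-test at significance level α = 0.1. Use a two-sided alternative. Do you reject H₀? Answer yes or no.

reject H₀: yes

SE = σ/√n = 4/√13 = 1.1094
z = (x̄−μ₀)/SE = (74.38−78)/1.1094 = -3.2630
p-value (two-sided) = 0.00110
At α=0.1: p < α → reject H₀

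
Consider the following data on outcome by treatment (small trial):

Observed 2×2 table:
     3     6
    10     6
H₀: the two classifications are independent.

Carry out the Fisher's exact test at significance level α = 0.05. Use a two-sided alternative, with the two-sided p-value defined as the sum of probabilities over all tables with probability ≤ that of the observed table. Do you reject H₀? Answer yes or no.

reject H₀: no

Margins: r₁=9, r₂=16, c₁=13, c₂=12, n=25
p_obs = C(9,3)·C(16,10)/C(25,13); sum pmf over tables with pmf ≤ p_obs
p-value (two-sided) = 0.22619
At α=0.05: p ≥ α → fail to reject H₀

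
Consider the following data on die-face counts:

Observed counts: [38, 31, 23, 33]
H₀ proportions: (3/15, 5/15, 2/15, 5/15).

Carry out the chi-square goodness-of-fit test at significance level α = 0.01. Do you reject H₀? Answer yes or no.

reject H₀: yes

n = 125; E_i = n·p_i = [25.00, 41.67, 16.67, 41.67]
χ² = (38−25.00)²/25.00 + (31−41.67)²/41.67 + (23−16.67)²/16.67 + (33−41.67)²/41.67 = 13.7000
df = 3
p-value (upper-tail) = 0.00334
At α=0.01: p < α → reject H₀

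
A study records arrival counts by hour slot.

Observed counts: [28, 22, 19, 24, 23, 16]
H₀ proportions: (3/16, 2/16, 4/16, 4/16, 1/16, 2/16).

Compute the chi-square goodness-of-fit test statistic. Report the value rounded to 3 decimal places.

test statistic = 37.040

n = 132; E_i = n·p_i = [24.75, 16.50, 33.00, 33.00, 8.25, 16.50]
χ² = (28−24.75)²/24.75 + (22−16.50)²/16.50 + (19−33.00)²/33.00 + (24−33.00)²/33.00 + (23−8.25)²/8.25 + (16−16.50)²/16.50 = 37.0404
df = 5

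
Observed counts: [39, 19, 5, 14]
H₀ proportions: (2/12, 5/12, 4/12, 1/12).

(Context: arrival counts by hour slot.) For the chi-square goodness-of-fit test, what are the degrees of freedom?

degrees of freedom = 3

df = k − 1 = 4 − 1 = 3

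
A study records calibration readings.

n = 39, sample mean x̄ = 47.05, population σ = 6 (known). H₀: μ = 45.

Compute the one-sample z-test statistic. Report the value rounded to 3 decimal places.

SE = σ/√n = 6/√39 = 0.9608
z = (x̄−μ₀)/SE = (47.05−45)/0.9608 = 2.1337

test statistic = 2.134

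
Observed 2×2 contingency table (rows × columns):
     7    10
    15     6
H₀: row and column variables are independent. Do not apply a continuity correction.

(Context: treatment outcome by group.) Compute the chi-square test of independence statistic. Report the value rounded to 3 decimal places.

test statistic = 3.527

Row totals [17, 21], col totals [22, 16], n=38
χ² = (7−9.84)²/9.84 + (10−7.16)²/7.16 + (15−12.16)²/12.16 + (6−8.84)²/8.84 = 3.5271
df = 1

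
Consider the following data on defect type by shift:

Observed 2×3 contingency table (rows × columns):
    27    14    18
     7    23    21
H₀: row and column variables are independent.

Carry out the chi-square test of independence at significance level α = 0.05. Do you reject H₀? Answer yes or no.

Row totals [59, 51], col totals [34, 37, 39], n=110
χ² = (27−18.24)²/18.24 + (14−19.85)²/19.85 + (18−20.92)²/20.92 + (7−15.76)²/15.76 + (23−17.15)²/17.15 + (21−18.08)²/18.08 = 13.6752
df = 2
p-value (upper-tail) = 0.00107
At α=0.05: p < α → reject H₀

reject H₀: yes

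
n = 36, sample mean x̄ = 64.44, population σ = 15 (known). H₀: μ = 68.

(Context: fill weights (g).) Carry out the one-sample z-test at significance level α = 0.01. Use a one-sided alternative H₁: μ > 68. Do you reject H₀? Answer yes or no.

SE = σ/√n = 15/√36 = 2.5000
z = (x̄−μ₀)/SE = (64.44−68)/2.5000 = -1.4240
p-value (one-sided, H₁ greater) = 0.92278
At α=0.01: p ≥ α → fail to reject H₀

reject H₀: no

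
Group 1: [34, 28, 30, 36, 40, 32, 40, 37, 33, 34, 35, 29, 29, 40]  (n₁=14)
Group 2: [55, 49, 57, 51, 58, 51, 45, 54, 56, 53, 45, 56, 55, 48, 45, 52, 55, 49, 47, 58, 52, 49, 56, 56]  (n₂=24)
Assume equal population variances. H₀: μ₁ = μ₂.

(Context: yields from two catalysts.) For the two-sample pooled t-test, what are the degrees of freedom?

degrees of freedom = 36

df = n₁ + n₂ − 2 = 14 + 24 − 2 = 36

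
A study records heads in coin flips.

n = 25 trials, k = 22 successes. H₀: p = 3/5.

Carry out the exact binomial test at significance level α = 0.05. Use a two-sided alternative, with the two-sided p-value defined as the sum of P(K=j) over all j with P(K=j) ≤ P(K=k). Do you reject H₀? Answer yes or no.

reject H₀: yes

Exact binomial: n=25, k=22, p₀=3/5=0.6000
P(X=j) = C(n,j)·p₀^j·(1−p₀)^(n−j); p = Σ P(X=j) over j with P(X=j) ≤ P(X=22)
p-value (two-sided) = 0.00357
At α=0.05: p < α → reject H₀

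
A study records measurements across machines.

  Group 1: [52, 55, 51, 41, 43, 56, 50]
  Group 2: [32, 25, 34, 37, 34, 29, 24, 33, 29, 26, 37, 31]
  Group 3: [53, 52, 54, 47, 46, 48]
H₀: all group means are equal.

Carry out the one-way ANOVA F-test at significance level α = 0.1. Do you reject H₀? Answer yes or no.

reject H₀: yes

Group means [49.71, 30.92, 50.00], grand mean 40.760
SSB = Σnᵢ(x̄ᵢ−x̄)² = 2236.215; SSW = ΣΣ(x−x̄ᵢ)² = 466.345
MSB = 2236.215/2 = 1118.1074; MSW = 466.345/22 = 21.1975
F = MSB/MSW = 52.7471
df = (2, 22)
p-value (upper-tail) = 0.00000
At α=0.1: p < α → reject H₀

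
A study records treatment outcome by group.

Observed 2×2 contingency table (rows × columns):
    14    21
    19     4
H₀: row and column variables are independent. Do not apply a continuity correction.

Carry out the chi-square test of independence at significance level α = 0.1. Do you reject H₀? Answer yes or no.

reject H₀: yes

Row totals [35, 23], col totals [33, 25], n=58
χ² = (14−19.91)²/19.91 + (21−15.09)²/15.09 + (19−13.09)²/13.09 + (4−9.91)²/9.91 = 10.2746
df = 1
p-value (upper-tail) = 0.00135
At α=0.1: p < α → reject H₀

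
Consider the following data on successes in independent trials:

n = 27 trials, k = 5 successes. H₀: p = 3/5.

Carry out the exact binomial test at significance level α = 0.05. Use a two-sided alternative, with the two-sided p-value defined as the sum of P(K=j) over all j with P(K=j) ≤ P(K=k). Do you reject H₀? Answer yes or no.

Exact binomial: n=27, k=5, p₀=3/5=0.6000
P(X=j) = C(n,j)·p₀^j·(1−p₀)^(n−j); p = Σ P(X=j) over j with P(X=j) ≤ P(X=5)
p-value (two-sided) = 0.00001
At α=0.05: p < α → reject H₀

reject H₀: yes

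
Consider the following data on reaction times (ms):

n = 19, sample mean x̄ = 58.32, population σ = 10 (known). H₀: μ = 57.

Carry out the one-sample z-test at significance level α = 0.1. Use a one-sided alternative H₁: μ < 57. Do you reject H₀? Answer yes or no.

SE = σ/√n = 10/√19 = 2.2942
z = (x̄−μ₀)/SE = (58.32−57)/2.2942 = 0.5754
p-value (one-sided, H₁ less) = 0.71748
At α=0.1: p ≥ α → fail to reject H₀

reject H₀: no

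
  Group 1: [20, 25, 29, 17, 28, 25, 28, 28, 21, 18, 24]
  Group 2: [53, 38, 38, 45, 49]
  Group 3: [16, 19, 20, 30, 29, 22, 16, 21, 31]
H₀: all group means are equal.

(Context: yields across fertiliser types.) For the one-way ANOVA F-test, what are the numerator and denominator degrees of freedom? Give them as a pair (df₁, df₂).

degrees of freedom = [2, 22]

k = 3 groups, N = 25 total
df = (k−1, N−k) = (3−1, 25−3) = (2, 22)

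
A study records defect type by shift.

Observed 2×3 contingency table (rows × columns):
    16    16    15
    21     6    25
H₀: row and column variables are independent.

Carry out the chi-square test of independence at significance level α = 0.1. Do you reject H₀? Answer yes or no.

Row totals [47, 52], col totals [37, 22, 40], n=99
χ² = (16−17.57)²/17.57 + (16−10.44)²/10.44 + (15−18.99)²/18.99 + (21−19.43)²/19.43 + (6−11.56)²/11.56 + (25−21.01)²/21.01 = 7.4877
df = 2
p-value (upper-tail) = 0.02366
At α=0.1: p < α → reject H₀

reject H₀: yes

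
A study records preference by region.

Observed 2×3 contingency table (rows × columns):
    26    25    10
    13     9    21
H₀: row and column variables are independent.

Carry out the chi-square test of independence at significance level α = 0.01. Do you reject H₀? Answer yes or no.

Row totals [61, 43], col totals [39, 34, 31], n=104
χ² = (26−22.88)²/22.88 + (25−19.94)²/19.94 + (10−18.18)²/18.18 + (13−16.12)²/16.12 + (9−14.06)²/14.06 + (21−12.82)²/12.82 = 13.0412
df = 2
p-value (upper-tail) = 0.00147
At α=0.01: p < α → reject H₀

reject H₀: yes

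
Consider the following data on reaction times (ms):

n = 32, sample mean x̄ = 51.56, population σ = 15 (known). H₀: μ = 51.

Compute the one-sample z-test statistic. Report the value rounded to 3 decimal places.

test statistic = 0.211

SE = σ/√n = 15/√32 = 2.6517
z = (x̄−μ₀)/SE = (51.56−51)/2.6517 = 0.2112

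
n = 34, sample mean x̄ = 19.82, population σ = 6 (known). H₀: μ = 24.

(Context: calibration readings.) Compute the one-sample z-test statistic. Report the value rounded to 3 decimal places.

test statistic = -4.062

SE = σ/√n = 6/√34 = 1.0290
z = (x̄−μ₀)/SE = (19.82−24)/1.0290 = -4.0622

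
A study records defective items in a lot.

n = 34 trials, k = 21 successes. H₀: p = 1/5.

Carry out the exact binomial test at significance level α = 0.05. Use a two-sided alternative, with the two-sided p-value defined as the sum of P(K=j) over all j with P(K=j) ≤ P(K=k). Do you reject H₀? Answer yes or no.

Exact binomial: n=34, k=21, p₀=1/5=0.2000
P(X=j) = C(n,j)·p₀^j·(1−p₀)^(n−j); p = Σ P(X=j) over j with P(X=j) ≤ P(X=21)
p-value (two-sided) = 0.00000
At α=0.05: p < α → reject H₀

reject H₀: yes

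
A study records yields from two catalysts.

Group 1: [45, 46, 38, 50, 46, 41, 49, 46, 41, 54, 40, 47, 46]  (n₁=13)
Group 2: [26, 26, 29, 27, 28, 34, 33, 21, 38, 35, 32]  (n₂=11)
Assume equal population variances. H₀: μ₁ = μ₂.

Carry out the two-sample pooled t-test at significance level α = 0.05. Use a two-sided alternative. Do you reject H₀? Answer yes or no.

x̄₁=45.308, s₁=4.423, n₁=13
x̄₂=29.909, s₂=4.949, n₂=11
s_p² = [12·4.423² + 10·4.949²]/22 = 21.8036
SE = √(s_p²·(1/13+1/11)) = 1.9129
t = (45.308−29.909)/1.9129 = 8.0497
df = 22
p-value (two-sided) = 0.00000
At α=0.05: p < α → reject H₀

reject H₀: yes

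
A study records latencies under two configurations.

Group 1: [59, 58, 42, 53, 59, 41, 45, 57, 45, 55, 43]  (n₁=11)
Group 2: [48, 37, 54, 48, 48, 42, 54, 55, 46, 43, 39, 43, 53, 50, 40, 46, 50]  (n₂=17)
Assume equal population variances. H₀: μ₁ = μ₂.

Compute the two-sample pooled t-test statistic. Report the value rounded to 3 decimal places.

test statistic = 1.559

x̄₁=50.636, s₁=7.406, n₁=11
x̄₂=46.824, s₂=5.537, n₂=17
s_p² = [10·7.406² + 16·5.537²]/26 = 39.9622
SE = √(s_p²·(1/11+1/17)) = 2.4461
t = (50.636−46.824)/2.4461 = 1.5587
df = 26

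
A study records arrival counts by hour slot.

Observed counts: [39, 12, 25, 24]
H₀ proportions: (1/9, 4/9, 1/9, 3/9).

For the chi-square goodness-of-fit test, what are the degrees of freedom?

df = k − 1 = 4 − 1 = 3

degrees of freedom = 3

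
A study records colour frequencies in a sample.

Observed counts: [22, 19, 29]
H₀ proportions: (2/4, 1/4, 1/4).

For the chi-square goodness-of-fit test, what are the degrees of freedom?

degrees of freedom = 2

df = k − 1 = 3 − 1 = 2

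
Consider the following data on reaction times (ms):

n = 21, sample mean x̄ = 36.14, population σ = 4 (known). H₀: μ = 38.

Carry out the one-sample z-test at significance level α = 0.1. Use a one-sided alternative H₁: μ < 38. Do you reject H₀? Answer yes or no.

SE = σ/√n = 4/√21 = 0.8729
z = (x̄−μ₀)/SE = (36.14−38)/0.8729 = -2.1309
p-value (one-sided, H₁ less) = 0.01655
At α=0.1: p < α → reject H₀

reject H₀: yes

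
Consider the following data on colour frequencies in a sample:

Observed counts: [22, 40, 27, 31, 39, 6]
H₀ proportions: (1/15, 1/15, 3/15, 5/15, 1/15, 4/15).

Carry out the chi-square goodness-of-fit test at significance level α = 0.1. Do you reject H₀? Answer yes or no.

n = 165; E_i = n·p_i = [11.00, 11.00, 33.00, 55.00, 11.00, 44.00]
χ² = (22−11.00)²/11.00 + (40−11.00)²/11.00 + (27−33.00)²/33.00 + (31−55.00)²/55.00 + (39−11.00)²/11.00 + (6−44.00)²/44.00 = 203.1091
df = 5
p-value (upper-tail) = 0.00000
At α=0.1: p < α → reject H₀

reject H₀: yes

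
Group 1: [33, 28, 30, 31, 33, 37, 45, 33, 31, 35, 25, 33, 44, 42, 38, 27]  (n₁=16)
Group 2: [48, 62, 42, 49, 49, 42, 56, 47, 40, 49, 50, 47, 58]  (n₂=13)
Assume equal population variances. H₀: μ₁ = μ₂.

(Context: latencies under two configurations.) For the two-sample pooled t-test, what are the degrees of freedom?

degrees of freedom = 27

df = n₁ + n₂ − 2 = 16 + 13 − 2 = 27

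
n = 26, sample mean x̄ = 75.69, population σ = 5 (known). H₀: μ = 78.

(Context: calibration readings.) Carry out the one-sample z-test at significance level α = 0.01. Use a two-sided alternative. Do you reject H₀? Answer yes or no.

reject H₀: no

SE = σ/√n = 5/√26 = 0.9806
z = (x̄−μ₀)/SE = (75.69−78)/0.9806 = -2.3557
p-value (two-sided) = 0.01849
At α=0.01: p ≥ α → fail to reject H₀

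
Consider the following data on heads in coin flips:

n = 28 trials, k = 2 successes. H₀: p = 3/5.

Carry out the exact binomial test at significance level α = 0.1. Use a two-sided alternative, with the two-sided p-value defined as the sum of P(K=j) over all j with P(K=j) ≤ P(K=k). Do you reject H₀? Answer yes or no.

Exact binomial: n=28, k=2, p₀=3/5=0.6000
P(X=j) = C(n,j)·p₀^j·(1−p₀)^(n−j); p = Σ P(X=j) over j with P(X=j) ≤ P(X=2)
p-value (two-sided) = 0.00000
At α=0.1: p < α → reject H₀

reject H₀: yes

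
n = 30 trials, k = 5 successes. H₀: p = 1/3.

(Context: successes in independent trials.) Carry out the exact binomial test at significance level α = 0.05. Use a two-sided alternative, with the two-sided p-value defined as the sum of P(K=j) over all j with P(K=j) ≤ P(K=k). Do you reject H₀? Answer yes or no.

reject H₀: no

Exact binomial: n=30, k=5, p₀=1/3=0.3333
P(X=j) = C(n,j)·p₀^j·(1−p₀)^(n−j); p = Σ P(X=j) over j with P(X=j) ≤ P(X=5)
p-value (two-sided) = 0.05425
At α=0.05: p ≥ α → fail to reject H₀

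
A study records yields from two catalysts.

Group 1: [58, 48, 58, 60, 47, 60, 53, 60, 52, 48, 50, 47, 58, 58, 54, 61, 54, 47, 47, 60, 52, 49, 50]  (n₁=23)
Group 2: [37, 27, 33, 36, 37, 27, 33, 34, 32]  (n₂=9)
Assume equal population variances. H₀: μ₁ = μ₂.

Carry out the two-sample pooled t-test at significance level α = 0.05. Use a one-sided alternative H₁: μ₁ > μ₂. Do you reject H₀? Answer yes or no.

reject H₀: yes

x̄₁=53.522, s₁=5.160, n₁=23
x̄₂=32.889, s₂=3.790, n₂=9
s_p² = [22·5.160² + 8·3.790²]/30 = 23.3543
SE = √(s_p²·(1/23+1/9)) = 1.9001
t = (53.522−32.889)/1.9001 = 10.8589
df = 30
p-value (one-sided, H₁ greater) = 0.00000
At α=0.05: p < α → reject H₀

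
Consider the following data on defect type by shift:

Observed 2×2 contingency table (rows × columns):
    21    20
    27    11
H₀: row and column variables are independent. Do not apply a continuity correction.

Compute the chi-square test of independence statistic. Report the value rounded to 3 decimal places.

test statistic = 3.254

Row totals [41, 38], col totals [48, 31], n=79
χ² = (21−24.91)²/24.91 + (20−16.09)²/16.09 + (27−23.09)²/23.09 + (11−14.91)²/14.91 = 3.2537
df = 1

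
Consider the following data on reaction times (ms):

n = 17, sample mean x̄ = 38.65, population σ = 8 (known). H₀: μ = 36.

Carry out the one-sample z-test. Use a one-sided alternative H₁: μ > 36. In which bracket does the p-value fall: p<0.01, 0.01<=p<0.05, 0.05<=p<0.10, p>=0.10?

SE = σ/√n = 8/√17 = 1.9403
z = (x̄−μ₀)/SE = (38.65−36)/1.9403 = 1.3658
p-value (one-sided, H₁ greater) = 0.08600
→ bracket: 0.05<=p<0.10

p-value bracket: 0.05<=p<0.10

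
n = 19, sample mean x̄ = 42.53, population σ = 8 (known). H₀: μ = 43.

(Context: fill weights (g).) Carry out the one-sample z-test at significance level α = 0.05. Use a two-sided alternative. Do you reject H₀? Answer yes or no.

SE = σ/√n = 8/√19 = 1.8353
z = (x̄−μ₀)/SE = (42.53−43)/1.8353 = -0.2561
p-value (two-sided) = 0.79788
At α=0.05: p ≥ α → fail to reject H₀

reject H₀: no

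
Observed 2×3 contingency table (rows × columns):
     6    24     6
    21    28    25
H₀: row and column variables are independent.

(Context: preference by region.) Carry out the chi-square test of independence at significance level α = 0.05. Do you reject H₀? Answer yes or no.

Row totals [36, 74], col totals [27, 52, 31], n=110
χ² = (6−8.84)²/8.84 + (24−17.02)²/17.02 + (6−10.15)²/10.15 + (21−18.16)²/18.16 + (28−34.98)²/34.98 + (25−20.85)²/20.85 = 8.1290
df = 2
p-value (upper-tail) = 0.01717
At α=0.05: p < α → reject H₀

reject H₀: yes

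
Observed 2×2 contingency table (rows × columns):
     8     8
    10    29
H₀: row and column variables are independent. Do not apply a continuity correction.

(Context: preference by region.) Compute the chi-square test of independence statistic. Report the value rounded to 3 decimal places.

test statistic = 3.058

Row totals [16, 39], col totals [18, 37], n=55
χ² = (8−5.24)²/5.24 + (8−10.76)²/10.76 + (10−12.76)²/12.76 + (29−26.24)²/26.24 = 3.0577
df = 1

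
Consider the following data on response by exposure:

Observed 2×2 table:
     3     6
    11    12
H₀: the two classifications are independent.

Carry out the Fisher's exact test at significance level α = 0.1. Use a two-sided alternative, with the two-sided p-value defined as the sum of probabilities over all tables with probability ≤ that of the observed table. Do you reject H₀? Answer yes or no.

Margins: r₁=9, r₂=23, c₁=14, c₂=18, n=32
p_obs = C(9,3)·C(23,11)/C(32,14); sum pmf over tables with pmf ≤ p_obs
p-value (two-sided) = 0.69423
At α=0.1: p ≥ α → fail to reject H₀

reject H₀: no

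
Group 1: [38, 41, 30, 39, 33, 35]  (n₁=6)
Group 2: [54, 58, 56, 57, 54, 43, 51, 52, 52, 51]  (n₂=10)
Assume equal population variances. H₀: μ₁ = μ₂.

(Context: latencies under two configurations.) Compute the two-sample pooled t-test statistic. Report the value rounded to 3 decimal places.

x̄₁=36.000, s₁=4.099, n₁=6
x̄₂=52.800, s₂=4.237, n₂=10
s_p² = [5·4.099² + 9·4.237²]/14 = 17.5429
SE = √(s_p²·(1/6+1/10)) = 2.1629
t = (36.000−52.800)/2.1629 = -7.7674
df = 14

test statistic = -7.767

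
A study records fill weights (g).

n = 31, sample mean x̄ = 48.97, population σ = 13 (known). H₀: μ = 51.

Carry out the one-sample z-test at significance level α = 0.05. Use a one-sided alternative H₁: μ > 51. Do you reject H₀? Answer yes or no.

reject H₀: no

SE = σ/√n = 13/√31 = 2.3349
z = (x̄−μ₀)/SE = (48.97−51)/2.3349 = -0.8694
p-value (one-sided, H₁ greater) = 0.80769
At α=0.05: p ≥ α → fail to reject H₀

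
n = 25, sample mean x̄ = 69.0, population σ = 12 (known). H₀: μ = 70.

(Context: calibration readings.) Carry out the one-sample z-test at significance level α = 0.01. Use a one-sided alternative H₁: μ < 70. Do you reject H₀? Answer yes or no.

reject H₀: no

SE = σ/√n = 12/√25 = 2.4000
z = (x̄−μ₀)/SE = (69.0−70)/2.4000 = -0.4167
p-value (one-sided, H₁ less) = 0.33846
At α=0.01: p ≥ α → fail to reject H₀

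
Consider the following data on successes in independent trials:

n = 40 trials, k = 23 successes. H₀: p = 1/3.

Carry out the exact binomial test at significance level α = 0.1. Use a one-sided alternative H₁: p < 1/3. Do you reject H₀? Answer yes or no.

Exact binomial: n=40, k=23, p₀=1/3=0.3333
P(X≤23) from Σ C(n,i)·p₀^i·(1−p₀)^(n−i)
p-value (one-sided, H₁ less) = 0.99951
At α=0.1: p ≥ α → fail to reject H₀

reject H₀: no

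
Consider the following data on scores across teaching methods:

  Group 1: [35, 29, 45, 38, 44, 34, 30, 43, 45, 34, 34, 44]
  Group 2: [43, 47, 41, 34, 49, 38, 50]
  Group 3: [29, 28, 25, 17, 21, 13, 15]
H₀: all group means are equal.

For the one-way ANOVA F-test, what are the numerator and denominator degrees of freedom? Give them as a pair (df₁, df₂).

degrees of freedom = [2, 23]

k = 3 groups, N = 26 total
df = (k−1, N−k) = (3−1, 26−3) = (2, 23)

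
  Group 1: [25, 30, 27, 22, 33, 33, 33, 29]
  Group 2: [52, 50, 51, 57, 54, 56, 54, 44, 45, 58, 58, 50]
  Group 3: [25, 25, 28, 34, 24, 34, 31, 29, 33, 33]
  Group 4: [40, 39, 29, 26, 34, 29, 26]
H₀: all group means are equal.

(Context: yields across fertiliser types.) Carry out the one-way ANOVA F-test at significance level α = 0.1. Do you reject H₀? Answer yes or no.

Group means [29.00, 52.42, 29.60, 31.86], grand mean 37.297
SSB = Σnᵢ(x̄ᵢ−x̄)² = 4093.556; SSW = ΣΣ(x−x̄ᵢ)² = 706.174
MSB = 4093.556/3 = 1364.5186; MSW = 706.174/33 = 21.3992
F = MSB/MSW = 63.7649
df = (3, 33)
p-value (upper-tail) = 0.00000
At α=0.1: p < α → reject H₀

reject H₀: yes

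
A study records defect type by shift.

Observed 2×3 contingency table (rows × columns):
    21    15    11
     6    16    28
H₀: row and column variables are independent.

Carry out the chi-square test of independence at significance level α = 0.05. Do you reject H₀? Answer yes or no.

reject H₀: yes

Row totals [47, 50], col totals [27, 31, 39], n=97
χ² = (21−13.08)²/13.08 + (15−15.02)²/15.02 + (11−18.90)²/18.90 + (6−13.92)²/13.92 + (16−15.98)²/15.98 + (28−20.10)²/20.10 = 15.6981
df = 2
p-value (upper-tail) = 0.00039
At α=0.05: p < α → reject H₀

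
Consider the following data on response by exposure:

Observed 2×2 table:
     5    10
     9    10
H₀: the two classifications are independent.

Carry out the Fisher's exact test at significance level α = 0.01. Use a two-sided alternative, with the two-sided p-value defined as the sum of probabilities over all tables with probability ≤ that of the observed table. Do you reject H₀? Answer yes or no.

Margins: r₁=15, r₂=19, c₁=14, c₂=20, n=34
p_obs = C(15,5)·C(19,9)/C(34,14); sum pmf over tables with pmf ≤ p_obs
p-value (two-sided) = 0.49530
At α=0.01: p ≥ α → fail to reject H₀

reject H₀: no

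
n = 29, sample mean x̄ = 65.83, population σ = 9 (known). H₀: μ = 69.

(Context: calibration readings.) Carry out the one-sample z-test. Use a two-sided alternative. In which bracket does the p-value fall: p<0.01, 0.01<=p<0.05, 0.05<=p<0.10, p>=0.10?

SE = σ/√n = 9/√29 = 1.6713
z = (x̄−μ₀)/SE = (65.83−69)/1.6713 = -1.8968
p-value (two-sided) = 0.05786
→ bracket: 0.05<=p<0.10

p-value bracket: 0.05<=p<0.10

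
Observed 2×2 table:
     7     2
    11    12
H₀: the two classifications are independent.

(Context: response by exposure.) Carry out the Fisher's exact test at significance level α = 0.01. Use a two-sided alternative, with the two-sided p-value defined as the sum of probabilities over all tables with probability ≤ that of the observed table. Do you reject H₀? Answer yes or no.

Margins: r₁=9, r₂=23, c₁=18, c₂=14, n=32
p_obs = C(9,7)·C(23,11)/C(32,18); sum pmf over tables with pmf ≤ p_obs
p-value (two-sided) = 0.23491
At α=0.01: p ≥ α → fail to reject H₀

reject H₀: no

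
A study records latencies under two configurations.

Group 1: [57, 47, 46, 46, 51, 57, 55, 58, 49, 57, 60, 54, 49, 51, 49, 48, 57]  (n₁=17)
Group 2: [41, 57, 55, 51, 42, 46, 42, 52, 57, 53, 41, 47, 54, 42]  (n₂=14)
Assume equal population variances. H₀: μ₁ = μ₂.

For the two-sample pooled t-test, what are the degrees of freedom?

degrees of freedom = 29

df = n₁ + n₂ − 2 = 17 + 14 − 2 = 29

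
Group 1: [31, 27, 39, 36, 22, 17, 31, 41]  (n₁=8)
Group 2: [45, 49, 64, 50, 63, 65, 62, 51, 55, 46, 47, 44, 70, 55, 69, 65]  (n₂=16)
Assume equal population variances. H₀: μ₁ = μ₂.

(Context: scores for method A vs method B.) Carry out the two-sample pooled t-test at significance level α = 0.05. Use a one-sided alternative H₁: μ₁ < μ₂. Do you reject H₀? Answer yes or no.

reject H₀: yes

x̄₁=30.500, s₁=8.281, n₁=8
x̄₂=56.250, s₂=9.066, n₂=16
s_p² = [7·8.281² + 15·9.066²]/22 = 77.8636
SE = √(s_p²·(1/8+1/16)) = 3.8209
t = (30.500−56.250)/3.8209 = -6.7392
df = 22
p-value (one-sided, H₁ less) = 0.00000
At α=0.05: p < α → reject H₀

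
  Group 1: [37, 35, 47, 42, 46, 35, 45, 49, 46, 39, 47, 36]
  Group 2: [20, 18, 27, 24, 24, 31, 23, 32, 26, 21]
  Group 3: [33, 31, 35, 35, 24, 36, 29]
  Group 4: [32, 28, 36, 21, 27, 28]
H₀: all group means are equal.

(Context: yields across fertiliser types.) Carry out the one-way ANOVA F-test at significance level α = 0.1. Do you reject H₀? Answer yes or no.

Group means [42.00, 24.60, 31.86, 28.67], grand mean 32.714
SSB = Σnᵢ(x̄ᵢ−x̄)² = 1796.552; SSW = ΣΣ(x−x̄ᵢ)² = 728.590
MSB = 1796.552/3 = 598.8508; MSW = 728.590/31 = 23.5029
F = MSB/MSW = 25.4798
df = (3, 31)
p-value (upper-tail) = 0.00000
At α=0.1: p < α → reject H₀

reject H₀: yes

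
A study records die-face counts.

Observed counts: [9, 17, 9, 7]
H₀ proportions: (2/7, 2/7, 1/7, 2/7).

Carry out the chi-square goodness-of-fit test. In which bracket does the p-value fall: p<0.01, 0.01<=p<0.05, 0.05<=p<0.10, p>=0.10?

n = 42; E_i = n·p_i = [12.00, 12.00, 6.00, 12.00]
χ² = (9−12.00)²/12.00 + (17−12.00)²/12.00 + (9−6.00)²/6.00 + (7−12.00)²/12.00 = 6.4167
df = 3
p-value (upper-tail) = 0.09301
→ bracket: 0.05<=p<0.10

p-value bracket: 0.05<=p<0.10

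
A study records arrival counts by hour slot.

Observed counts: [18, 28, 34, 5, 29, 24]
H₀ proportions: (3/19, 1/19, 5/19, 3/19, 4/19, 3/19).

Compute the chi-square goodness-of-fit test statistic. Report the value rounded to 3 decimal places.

n = 138; E_i = n·p_i = [21.79, 7.26, 36.32, 21.79, 29.05, 21.79]
χ² = (18−21.79)²/21.79 + (28−7.26)²/7.26 + (34−36.32)²/36.32 + (5−21.79)²/21.79 + (29−29.05)²/29.05 + (24−21.79)²/21.79 = 73.1731
df = 5

test statistic = 73.173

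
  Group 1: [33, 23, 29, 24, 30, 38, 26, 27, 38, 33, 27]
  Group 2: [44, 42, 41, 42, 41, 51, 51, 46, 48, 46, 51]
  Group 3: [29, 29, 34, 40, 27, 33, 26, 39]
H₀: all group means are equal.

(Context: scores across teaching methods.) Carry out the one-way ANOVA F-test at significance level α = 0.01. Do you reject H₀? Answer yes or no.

Group means [29.82, 45.73, 32.12], grand mean 36.267
SSB = Σnᵢ(x̄ᵢ−x̄)² = 1579.173; SSW = ΣΣ(x−x̄ᵢ)² = 626.693
MSB = 1579.173/2 = 789.5867; MSW = 626.693/27 = 23.2109
F = MSB/MSW = 34.0180
df = (2, 27)
p-value (upper-tail) = 0.00000
At α=0.01: p < α → reject H₀

reject H₀: yes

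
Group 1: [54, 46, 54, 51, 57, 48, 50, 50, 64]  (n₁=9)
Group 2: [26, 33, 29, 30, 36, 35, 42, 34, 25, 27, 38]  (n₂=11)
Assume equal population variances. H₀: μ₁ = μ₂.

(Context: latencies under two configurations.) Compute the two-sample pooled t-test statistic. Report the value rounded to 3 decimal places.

x̄₁=52.667, s₁=5.408, n₁=9
x̄₂=32.273, s₂=5.368, n₂=11
s_p² = [8·5.408² + 10·5.368²]/18 = 29.0101
SE = √(s_p²·(1/9+1/11)) = 2.4209
t = (52.667−32.273)/2.4209 = 8.4242
df = 18

test statistic = 8.424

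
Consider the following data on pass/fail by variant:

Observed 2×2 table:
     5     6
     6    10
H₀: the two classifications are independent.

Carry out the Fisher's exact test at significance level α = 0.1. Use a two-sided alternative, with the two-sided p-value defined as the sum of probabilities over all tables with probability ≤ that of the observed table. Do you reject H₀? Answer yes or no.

reject H₀: no

Margins: r₁=11, r₂=16, c₁=11, c₂=16, n=27
p_obs = C(11,5)·C(16,6)/C(27,11); sum pmf over tables with pmf ≤ p_obs
p-value (two-sided) = 0.71044
At α=0.1: p ≥ α → fail to reject H₀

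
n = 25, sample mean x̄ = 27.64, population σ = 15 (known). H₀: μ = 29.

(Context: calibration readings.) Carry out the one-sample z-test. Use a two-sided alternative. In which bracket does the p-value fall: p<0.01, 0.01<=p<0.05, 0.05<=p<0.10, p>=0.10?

SE = σ/√n = 15/√25 = 3.0000
z = (x̄−μ₀)/SE = (27.64−29)/3.0000 = -0.4533
p-value (two-sided) = 0.65031
→ bracket: p>=0.10

p-value bracket: p>=0.10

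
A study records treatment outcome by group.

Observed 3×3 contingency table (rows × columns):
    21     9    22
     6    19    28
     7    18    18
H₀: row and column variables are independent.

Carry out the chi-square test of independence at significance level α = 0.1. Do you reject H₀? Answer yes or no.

reject H₀: yes

Row totals [52, 53, 43], col totals [34, 46, 68], n=148
χ² = (21−11.95)²/11.95 + (9−16.16)²/16.16 + (22−23.89)²/23.89 + (6−12.18)²/12.18 + (19−16.47)²/16.47 + (28−24.35)²/24.35 + (7−9.88)²/9.88 + (18−13.36)²/13.36 + (18−19.76)²/19.76 = 16.8551
df = 4
p-value (upper-tail) = 0.00206
At α=0.1: p < α → reject H₀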